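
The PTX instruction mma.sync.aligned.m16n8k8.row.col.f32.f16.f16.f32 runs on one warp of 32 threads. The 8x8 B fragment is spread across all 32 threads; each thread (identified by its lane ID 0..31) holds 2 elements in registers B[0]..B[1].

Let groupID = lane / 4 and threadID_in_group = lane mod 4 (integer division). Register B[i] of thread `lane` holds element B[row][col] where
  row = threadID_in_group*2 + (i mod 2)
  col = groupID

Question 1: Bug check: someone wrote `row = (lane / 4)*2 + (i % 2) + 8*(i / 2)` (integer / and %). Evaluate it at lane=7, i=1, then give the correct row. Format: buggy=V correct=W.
`(lane / 4)*2 + (i % 2) + 8*(i / 2)`[7,1]=>3
lane 7=>7/4=1, 7 mod 4=3
i=1  r:2·3+1=>7  c:1
row: 3 vs 7

buggy=3 correct=7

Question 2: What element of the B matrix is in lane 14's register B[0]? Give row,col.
14: gr=3,th=2
[0] (2*2+0,3) = (4,3)

4,3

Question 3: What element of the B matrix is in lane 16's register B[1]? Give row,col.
L=16⇒gr=16>>2=4, th=16&3=0
[1]⇒row 0·2+1=1  col gr=4

1,4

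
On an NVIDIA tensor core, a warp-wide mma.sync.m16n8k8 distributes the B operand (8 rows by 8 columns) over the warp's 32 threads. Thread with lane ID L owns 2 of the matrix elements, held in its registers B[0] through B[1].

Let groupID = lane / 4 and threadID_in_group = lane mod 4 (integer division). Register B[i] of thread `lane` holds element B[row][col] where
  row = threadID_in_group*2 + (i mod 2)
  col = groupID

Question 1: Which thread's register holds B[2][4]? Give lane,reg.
c=4⇒gr=4  r=2⇒th=1,odd=0
L=4*4+1=17  i=0=0

17,0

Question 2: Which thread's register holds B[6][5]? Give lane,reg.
23,0

c=5⇒gr=5  r=6⇒th=3,odd=0
L=5*4+3=23  i=0=0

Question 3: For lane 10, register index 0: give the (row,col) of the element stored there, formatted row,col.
lane 10: gid=2 (10/4), tid=2 (10%4)
i=0: r=2*2+0=4, c=gid=2

4,2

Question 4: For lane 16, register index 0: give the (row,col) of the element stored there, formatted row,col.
0,4

lane 16: g=4 (16/4), t=0 (16%4)
i=0: r=0*2+0=0, c=g=4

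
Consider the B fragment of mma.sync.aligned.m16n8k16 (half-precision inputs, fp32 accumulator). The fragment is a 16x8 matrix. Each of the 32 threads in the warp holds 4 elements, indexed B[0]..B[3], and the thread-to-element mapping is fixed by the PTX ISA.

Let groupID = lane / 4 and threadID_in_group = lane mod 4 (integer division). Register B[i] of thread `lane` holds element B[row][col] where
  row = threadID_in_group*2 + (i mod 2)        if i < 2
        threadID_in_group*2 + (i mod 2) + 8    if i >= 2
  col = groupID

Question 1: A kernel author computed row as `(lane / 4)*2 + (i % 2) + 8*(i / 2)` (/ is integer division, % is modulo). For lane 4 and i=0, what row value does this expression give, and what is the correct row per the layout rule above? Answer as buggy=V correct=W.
buggy=2 correct=0

`(lane / 4)*2 + (i % 2) + 8*(i / 2)`[4,0]→2
lane 4→4/4=1, 4 mod 4=0
i=0  r:2·0+0+0→0  c:1
row: 2 vs 0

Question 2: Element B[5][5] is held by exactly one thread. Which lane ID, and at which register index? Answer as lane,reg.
22,1

c=5→G=5  r=5→rhi=0,T=2,p=1
L=5*4+2=22  i=0*2+1=1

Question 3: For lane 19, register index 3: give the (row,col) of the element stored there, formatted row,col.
lane 19: gr=4 (19/4), th=3 (19%4)
i=3: r=3*2+1+8=15, c=gr=4

15,4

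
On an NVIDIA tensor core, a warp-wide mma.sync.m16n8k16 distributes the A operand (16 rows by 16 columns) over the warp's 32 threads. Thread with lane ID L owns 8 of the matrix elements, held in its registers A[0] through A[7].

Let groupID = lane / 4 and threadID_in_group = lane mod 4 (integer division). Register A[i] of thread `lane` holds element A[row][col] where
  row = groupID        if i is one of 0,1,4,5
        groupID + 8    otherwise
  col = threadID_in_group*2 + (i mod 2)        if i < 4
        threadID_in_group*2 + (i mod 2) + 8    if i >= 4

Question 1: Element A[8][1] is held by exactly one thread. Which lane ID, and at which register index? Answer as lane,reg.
r=8->g=0,rb=1  c=1->cb=0,t=0,b0=1
L=0*4+0=0  i=0*4+1*2+1=3

0,3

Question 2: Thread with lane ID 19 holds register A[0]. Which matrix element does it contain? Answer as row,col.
4,6

19: gr=4,th=3
[0] (4+0,3*2+0+0) = (4,6)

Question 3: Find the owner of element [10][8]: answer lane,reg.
r=10⇒gr=2,Rb=1  c=8⇒Cb=1,th=0,odd=0
L=2*4+0=8  i=1*4+1*2+0=6

8,6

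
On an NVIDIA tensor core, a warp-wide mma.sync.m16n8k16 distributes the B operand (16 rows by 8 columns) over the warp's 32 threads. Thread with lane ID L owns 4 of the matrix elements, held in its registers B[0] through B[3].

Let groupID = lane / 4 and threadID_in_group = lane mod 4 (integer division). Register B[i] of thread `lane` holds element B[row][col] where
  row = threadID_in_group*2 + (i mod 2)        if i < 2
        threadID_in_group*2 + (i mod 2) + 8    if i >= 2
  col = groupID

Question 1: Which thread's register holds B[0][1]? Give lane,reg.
4,0

c=1→G=1  r=0→rhi=0,T=0,p=0
L=1*4+0=4  i=0*2+0=0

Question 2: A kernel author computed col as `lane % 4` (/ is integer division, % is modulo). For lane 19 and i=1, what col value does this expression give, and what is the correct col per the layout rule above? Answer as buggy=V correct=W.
buggy=3 correct=4

`lane % 4`[19,1]⇒3
lane 19: gr=4 (19/4), th=3 (19%4)
i=1: r=3*2+1+0=7, c=gr=4
col: 3 vs 4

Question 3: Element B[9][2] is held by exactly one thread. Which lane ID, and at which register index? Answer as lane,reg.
8,3

c=2->g=2  r=9->rb=1,t=0,b0=1
L=2*4+0=8  i=1*2+1=3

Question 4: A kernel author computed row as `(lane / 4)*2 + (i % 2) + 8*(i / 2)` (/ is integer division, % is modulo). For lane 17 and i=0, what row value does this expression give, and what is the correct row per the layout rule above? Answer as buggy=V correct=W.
buggy=8 correct=2

`(lane / 4)*2 + (i % 2) + 8*(i / 2)`[17,0]=>8
17: grp=4,tig=1
[0] (1*2+0+0,4) = (2,4)
row: 8 vs 2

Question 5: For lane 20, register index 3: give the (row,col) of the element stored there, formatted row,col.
L=20=>grp=20>>2=5, tig=20&3=0
[3]=>row 0·2+1+8=9  col grp=5

9,5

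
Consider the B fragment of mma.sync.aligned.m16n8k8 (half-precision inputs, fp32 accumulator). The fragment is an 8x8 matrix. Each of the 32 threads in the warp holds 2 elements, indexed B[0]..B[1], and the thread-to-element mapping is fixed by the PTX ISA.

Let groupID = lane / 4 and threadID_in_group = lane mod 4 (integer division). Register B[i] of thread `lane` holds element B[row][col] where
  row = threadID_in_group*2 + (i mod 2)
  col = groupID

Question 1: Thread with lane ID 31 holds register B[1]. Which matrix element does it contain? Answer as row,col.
31: gr=7,th=3
[1] (3*2+1,7) = (7,7)

7,7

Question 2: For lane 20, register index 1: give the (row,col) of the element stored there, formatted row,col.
lane 20: g=5 (20/4), t=0 (20%4)
i=1: r=0*2+1=1, c=g=5

1,5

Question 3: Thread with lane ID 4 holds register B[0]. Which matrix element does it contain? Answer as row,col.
lane 4: gid=1 (4/4), tid=0 (4%4)
i=0: r=0*2+0=0, c=gid=1

0,1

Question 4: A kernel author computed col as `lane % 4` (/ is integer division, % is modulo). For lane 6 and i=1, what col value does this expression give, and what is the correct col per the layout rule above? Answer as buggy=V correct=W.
buggy=2 correct=1

`lane % 4`[6,1]⇒2
lane 6⇒6/4=1, 6 mod 4=2
i=1  r:2·2+1⇒5  c:1
col: 2 vs 1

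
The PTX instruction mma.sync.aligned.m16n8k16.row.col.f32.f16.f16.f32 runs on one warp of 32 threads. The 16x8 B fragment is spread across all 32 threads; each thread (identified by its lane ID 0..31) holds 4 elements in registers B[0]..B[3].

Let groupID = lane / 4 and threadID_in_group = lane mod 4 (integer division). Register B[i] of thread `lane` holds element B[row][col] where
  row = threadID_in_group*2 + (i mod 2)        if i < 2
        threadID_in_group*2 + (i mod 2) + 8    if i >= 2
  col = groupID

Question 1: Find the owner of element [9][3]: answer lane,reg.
c: 3->gid=3  r: 9->r8=1,tid=0,i&1=1
L=3*4+0=12  i=1*2+1=3

12,3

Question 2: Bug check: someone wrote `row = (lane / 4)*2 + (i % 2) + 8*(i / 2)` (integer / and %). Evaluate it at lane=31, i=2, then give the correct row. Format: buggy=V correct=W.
buggy=22 correct=14

`(lane / 4)*2 + (i % 2) + 8*(i / 2)`[31,2]=>22
L=31=>grp=31>>2=7, tig=31&3=3
[2]=>row 3·2+0+8=14  col grp=7
row: 22 vs 14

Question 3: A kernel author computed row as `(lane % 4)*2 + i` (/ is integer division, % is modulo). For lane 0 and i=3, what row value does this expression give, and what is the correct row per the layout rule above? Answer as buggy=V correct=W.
buggy=3 correct=9

`(lane % 4)*2 + i`[0,3]->3
lane 0->0/4=0, 0 mod 4=0
i=3  r:2·0+1+8->9  c:0
row: 3 vs 9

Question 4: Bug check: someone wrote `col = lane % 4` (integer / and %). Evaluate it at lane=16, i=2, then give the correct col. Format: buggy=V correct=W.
`lane % 4`[16,2]⇒0
L=16⇒gr=16>>2=4, th=16&3=0
[2]⇒row 0·2+0+8=8  col gr=4
col: 0 vs 4

buggy=0 correct=4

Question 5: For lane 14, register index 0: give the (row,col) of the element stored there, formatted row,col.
4,3

14: grp=3,tig=2
[0] (2*2+0+0,3) = (4,3)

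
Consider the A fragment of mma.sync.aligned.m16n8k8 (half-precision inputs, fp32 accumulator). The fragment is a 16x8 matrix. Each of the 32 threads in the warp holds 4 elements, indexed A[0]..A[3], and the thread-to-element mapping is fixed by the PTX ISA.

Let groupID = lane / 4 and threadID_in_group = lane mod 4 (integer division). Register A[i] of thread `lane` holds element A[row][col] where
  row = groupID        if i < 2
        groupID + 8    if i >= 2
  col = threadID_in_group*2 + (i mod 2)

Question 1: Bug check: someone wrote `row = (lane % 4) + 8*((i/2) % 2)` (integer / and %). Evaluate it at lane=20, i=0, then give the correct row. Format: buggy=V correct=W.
buggy=0 correct=5

`(lane % 4) + 8*((i/2) % 2)`[20,0]→0
L=20→G=20>>2=5, T=20&3=0
[0]→row 5+0=5  col 0·2+0=0
row: 0 vs 5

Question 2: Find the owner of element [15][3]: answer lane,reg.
r: 15->gid=7,r8=1  c: 3->tid=1,i&1=1
L=7*4+1=29  i=1*2+1=3

29,3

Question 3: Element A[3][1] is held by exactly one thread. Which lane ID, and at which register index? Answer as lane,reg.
12,1

r=3→G=3,rhi=0  c=1→T=0,p=1
L=3*4+0=12  i=0*2+1=1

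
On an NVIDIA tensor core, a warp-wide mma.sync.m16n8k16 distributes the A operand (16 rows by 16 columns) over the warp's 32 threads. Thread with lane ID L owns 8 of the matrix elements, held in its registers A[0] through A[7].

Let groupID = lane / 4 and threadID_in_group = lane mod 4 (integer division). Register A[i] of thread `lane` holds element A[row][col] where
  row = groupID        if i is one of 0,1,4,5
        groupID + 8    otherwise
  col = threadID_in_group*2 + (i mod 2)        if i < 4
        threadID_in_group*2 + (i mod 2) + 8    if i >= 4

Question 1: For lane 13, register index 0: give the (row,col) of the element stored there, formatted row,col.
3,2

lane 13: gr=3 (13/4), th=1 (13%4)
i=0: r=3+0=3, c=1*2+0+0=2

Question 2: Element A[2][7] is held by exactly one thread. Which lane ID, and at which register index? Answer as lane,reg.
11,1

r=2→G=2,rhi=0  c=7→chi=0,T=3,p=1
L=2*4+3=11  i=0*4+0*2+1=1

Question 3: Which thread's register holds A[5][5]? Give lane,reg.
22,1

r=5⇒gr=5,Rb=0  c=5⇒Cb=0,th=2,odd=1
L=5*4+2=22  i=0*4+0*2+1=1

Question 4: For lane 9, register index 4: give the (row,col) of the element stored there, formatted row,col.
2,10

lane 9: G=2 (9/4), T=1 (9%4)
i=4: r=2+0=2, c=1*2+0+8=10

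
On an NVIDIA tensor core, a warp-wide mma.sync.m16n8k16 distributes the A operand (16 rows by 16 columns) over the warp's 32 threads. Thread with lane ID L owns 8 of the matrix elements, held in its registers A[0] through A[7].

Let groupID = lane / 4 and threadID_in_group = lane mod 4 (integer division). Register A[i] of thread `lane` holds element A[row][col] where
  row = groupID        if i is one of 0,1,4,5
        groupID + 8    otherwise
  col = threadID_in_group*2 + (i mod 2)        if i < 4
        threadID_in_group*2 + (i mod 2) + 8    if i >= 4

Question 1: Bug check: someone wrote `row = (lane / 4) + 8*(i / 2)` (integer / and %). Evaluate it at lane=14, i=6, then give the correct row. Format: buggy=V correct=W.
buggy=27 correct=11

`(lane / 4) + 8*(i / 2)`[14,6]->27
14: gid=3,tid=2
[6] (3+8,2*2+0+8) = (11,12)
row: 27 vs 11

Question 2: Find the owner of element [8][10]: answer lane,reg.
1,6

r=8→G=0,rhi=1  c=10→chi=1,T=1,p=0
L=0*4+1=1  i=1*4+1*2+0=6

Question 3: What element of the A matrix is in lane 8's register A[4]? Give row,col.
2,8

lane 8⇒8/4=2, 8 mod 4=0
i=4  r:2+0⇒2  c:2·0+0+8⇒8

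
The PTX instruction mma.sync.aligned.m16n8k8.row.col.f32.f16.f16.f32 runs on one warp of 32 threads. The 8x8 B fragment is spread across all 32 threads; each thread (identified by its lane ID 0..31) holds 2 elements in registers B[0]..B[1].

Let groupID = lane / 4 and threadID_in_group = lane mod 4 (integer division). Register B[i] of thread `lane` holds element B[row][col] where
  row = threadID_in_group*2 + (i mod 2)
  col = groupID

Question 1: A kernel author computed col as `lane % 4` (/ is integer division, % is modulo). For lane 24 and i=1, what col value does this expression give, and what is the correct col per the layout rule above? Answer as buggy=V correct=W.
buggy=0 correct=6

`lane % 4`[24,1]->0
L=24->g=24>>2=6, t=24&3=0
[1]->row 0·2+1=1  col g=6
col: 0 vs 6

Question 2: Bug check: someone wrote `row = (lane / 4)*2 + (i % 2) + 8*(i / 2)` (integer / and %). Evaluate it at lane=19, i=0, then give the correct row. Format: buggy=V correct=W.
`(lane / 4)*2 + (i % 2) + 8*(i / 2)`[19,0]->8
lane 19: g=4 (19/4), t=3 (19%4)
i=0: r=3*2+0=6, c=g=4
row: 8 vs 6

buggy=8 correct=6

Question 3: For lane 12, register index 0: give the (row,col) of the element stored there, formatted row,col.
12: G=3,T=0
[0] (0*2+0,3) = (0,3)

0,3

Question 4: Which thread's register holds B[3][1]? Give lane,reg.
c=1->g=1  r=3->t=1,b0=1
L=1*4+1=5  i=1=1

5,1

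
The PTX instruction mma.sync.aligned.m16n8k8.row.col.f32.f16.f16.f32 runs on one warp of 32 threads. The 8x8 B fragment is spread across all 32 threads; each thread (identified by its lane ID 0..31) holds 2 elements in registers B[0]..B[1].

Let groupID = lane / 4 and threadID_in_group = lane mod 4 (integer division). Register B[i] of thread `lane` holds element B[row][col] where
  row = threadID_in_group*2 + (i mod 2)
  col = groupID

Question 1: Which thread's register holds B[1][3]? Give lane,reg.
c=3→G=3  r=1→T=0,p=1
L=3*4+0=12  i=1=1

12,1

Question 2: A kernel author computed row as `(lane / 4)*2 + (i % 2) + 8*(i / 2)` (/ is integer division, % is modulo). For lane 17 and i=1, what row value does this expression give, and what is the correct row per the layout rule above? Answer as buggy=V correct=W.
buggy=9 correct=3

`(lane / 4)*2 + (i % 2) + 8*(i / 2)`[17,1]->9
lane 17->17/4=4, 17 mod 4=1
i=1  r:2·1+1->3  c:4
row: 9 vs 3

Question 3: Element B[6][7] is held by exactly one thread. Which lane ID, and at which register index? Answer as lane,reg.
31,0

c: 7->gid=7  r: 6->tid=3,i&1=0
L=7*4+3=31  i=0=0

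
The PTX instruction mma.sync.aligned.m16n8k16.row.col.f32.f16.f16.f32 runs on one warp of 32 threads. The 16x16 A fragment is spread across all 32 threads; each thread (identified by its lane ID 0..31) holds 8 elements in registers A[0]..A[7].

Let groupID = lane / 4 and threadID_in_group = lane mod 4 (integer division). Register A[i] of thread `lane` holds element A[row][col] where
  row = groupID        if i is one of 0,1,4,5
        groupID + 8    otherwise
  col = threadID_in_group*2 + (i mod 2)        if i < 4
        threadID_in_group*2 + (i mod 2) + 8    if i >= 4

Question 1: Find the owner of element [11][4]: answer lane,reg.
r:11=>grp=3,rB=1  c:4=>cB=0,tig=2,lo=0
L=3*4+2=14  i=0*4+1*2+0=2

14,2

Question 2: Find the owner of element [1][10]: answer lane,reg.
r: 1->gid=1,r8=0  c: 10->c8=1,tid=1,i&1=0
L=1*4+1=5  i=1*4+0*2+0=4

5,4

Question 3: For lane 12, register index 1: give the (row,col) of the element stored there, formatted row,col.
lane 12->12/4=3, 12 mod 4=0
i=1  r:3+0->3  c:2·0+1+0->1

3,1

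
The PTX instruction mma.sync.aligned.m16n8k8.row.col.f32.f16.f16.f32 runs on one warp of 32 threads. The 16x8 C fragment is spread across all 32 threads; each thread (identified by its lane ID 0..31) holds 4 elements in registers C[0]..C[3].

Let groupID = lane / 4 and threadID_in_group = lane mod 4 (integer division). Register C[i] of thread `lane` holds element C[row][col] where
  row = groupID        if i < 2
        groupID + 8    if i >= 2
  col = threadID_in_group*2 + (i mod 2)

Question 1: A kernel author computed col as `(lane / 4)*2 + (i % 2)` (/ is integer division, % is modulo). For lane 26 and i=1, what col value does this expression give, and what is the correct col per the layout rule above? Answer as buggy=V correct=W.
buggy=13 correct=5

`(lane / 4)*2 + (i % 2)`[26,1]→13
L=26→G=26>>2=6, T=26&3=2
[1]→row 6+0=6  col 2·2+1=5
col: 13 vs 5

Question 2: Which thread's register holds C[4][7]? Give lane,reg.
19,1

r: 4->gid=4,r8=0  c: 7->tid=3,i&1=1
L=4*4+3=19  i=0*2+1=1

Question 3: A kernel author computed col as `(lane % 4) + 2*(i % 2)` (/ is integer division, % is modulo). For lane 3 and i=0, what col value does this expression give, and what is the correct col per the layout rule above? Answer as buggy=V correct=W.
`(lane % 4) + 2*(i % 2)`[3,0]->3
3: g=0,t=3
[0] (0+0,3*2+0) = (0,6)
col: 3 vs 6

buggy=3 correct=6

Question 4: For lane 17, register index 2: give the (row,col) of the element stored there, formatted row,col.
lane 17->17/4=4, 17 mod 4=1
i=2  r:4+8->12  c:2·1+0->2

12,2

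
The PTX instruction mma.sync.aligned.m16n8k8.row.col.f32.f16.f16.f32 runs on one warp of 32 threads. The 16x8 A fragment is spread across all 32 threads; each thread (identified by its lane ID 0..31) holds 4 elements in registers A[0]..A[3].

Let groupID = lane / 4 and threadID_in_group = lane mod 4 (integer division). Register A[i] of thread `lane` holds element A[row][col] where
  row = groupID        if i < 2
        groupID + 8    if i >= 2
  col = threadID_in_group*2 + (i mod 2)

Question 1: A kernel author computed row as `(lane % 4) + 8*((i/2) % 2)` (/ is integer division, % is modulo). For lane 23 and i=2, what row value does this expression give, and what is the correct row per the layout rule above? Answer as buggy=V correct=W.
buggy=11 correct=13

`(lane % 4) + 8*((i/2) % 2)`[23,2]→11
lane 23: G=5 (23/4), T=3 (23%4)
i=2: r=5+8=13, c=3*2+0=6
row: 11 vs 13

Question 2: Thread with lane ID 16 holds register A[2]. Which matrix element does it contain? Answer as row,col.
12,0

16: grp=4,tig=0
[2] (4+8,0*2+0) = (12,0)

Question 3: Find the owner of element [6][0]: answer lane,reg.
r=6->g=6,rb=0  c=0->t=0,b0=0
L=6*4+0=24  i=0*2+0=0

24,0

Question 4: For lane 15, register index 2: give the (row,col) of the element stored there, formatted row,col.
lane 15⇒15/4=3, 15 mod 4=3
i=2  r:3+8⇒11  c:2·3+0⇒6

11,6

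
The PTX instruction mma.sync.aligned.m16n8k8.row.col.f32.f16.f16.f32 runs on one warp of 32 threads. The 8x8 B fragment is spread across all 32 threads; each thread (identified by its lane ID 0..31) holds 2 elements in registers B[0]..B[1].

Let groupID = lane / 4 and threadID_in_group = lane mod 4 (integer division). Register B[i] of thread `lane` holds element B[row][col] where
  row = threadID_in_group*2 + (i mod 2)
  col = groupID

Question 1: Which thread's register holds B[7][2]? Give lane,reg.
11,1

c=2->g=2  r=7->t=3,b0=1
L=2*4+3=11  i=1=1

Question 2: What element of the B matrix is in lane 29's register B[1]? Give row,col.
29: grp=7,tig=1
[1] (1*2+1,7) = (3,7)

3,7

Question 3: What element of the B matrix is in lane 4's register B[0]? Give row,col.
0,1

4: gid=1,tid=0
[0] (0*2+0,1) = (0,1)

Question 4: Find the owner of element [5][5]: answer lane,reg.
c=5⇒gr=5  r=5⇒th=2,odd=1
L=5*4+2=22  i=1=1

22,1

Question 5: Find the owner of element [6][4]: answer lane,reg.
19,0

c:4=>grp=4  r:6=>tig=3,lo=0
L=4*4+3=19  i=0=0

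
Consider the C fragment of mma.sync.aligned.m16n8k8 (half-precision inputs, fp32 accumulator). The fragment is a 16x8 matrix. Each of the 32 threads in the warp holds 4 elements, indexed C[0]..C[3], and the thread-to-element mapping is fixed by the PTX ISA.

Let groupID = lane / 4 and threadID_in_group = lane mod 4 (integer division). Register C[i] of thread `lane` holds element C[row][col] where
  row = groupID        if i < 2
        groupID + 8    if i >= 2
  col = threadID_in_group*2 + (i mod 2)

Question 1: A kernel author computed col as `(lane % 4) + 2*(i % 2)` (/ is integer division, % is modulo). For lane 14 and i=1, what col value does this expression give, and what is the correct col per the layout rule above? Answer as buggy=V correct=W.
buggy=4 correct=5

`(lane % 4) + 2*(i % 2)`[14,1]->4
lane 14: gid=3 (14/4), tid=2 (14%4)
i=1: r=3+0=3, c=2*2+1=5
col: 4 vs 5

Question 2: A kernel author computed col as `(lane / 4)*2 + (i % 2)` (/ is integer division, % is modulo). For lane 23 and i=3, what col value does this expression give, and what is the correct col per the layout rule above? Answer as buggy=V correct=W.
`(lane / 4)*2 + (i % 2)`[23,3]->11
lane 23: g=5 (23/4), t=3 (23%4)
i=3: r=5+8=13, c=3*2+1=7
col: 11 vs 7

buggy=11 correct=7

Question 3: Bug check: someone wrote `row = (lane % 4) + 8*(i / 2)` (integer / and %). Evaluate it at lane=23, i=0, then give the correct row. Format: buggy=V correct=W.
buggy=3 correct=5

`(lane % 4) + 8*(i / 2)`[23,0]->3
lane 23->23/4=5, 23 mod 4=3
i=0  r:5+0->5  c:2·3+0->6
row: 3 vs 5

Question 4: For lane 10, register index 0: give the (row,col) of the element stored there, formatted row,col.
10: g=2,t=2
[0] (2+0,2*2+0) = (2,4)

2,4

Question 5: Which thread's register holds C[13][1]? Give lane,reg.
20,3

r=13⇒gr=5,Rb=1  c=1⇒th=0,odd=1
L=5*4+0=20  i=1*2+1=3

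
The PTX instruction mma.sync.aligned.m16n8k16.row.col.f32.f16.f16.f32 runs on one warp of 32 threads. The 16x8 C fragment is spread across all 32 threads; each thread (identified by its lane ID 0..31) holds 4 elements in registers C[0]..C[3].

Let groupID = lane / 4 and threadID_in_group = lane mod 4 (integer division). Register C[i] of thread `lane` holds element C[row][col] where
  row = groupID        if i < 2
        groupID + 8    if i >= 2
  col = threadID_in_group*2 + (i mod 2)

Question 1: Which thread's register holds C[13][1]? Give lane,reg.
r:13=>grp=5,rB=1  c:1=>tig=0,lo=1
L=5*4+0=20  i=1*2+1=3

20,3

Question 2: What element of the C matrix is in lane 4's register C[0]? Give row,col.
4: g=1,t=0
[0] (1+0,0*2+0) = (1,0)

1,0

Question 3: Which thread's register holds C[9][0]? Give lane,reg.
4,2

r=9⇒gr=1,Rb=1  c=0⇒th=0,odd=0
L=1*4+0=4  i=1*2+0=2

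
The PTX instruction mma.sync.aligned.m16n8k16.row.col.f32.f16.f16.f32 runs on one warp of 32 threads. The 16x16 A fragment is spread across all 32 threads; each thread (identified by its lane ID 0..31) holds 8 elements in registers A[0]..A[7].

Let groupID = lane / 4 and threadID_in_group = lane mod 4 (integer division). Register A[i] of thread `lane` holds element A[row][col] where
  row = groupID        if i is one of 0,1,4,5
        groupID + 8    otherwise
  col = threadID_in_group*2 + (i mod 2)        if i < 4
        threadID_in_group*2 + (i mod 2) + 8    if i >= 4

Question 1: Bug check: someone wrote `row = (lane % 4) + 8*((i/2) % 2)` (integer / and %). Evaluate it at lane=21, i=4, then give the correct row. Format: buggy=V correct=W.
buggy=1 correct=5

`(lane % 4) + 8*((i/2) % 2)`[21,4]=>1
lane 21=>21/4=5, 21 mod 4=1
i=4  r:5+0=>5  c:2·1+0+8=>10
row: 1 vs 5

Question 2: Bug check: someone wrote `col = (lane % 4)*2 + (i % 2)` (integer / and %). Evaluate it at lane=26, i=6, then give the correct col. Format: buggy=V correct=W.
`(lane % 4)*2 + (i % 2)`[26,6]=>4
lane 26: grp=6 (26/4), tig=2 (26%4)
i=6: r=6+8=14, c=2*2+0+8=12
col: 4 vs 12

buggy=4 correct=12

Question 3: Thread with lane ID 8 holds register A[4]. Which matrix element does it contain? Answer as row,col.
2,8

lane 8: grp=2 (8/4), tig=0 (8%4)
i=4: r=2+0=2, c=0*2+0+8=8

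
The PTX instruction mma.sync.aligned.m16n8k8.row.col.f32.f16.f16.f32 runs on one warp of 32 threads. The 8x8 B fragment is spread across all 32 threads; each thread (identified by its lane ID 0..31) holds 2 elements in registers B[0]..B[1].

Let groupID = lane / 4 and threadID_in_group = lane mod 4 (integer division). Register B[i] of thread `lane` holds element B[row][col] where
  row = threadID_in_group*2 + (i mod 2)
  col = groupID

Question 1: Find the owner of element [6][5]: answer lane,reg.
c=5->g=5  r=6->t=3,b0=0
L=5*4+3=23  i=0=0

23,0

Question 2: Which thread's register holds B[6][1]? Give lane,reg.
7,0

c:1=>grp=1  r:6=>tig=3,lo=0
L=1*4+3=7  i=0=0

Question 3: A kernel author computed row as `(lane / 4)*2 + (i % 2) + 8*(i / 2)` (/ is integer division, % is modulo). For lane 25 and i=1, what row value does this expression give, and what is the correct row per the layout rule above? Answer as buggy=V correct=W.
`(lane / 4)*2 + (i % 2) + 8*(i / 2)`[25,1]→13
25: G=6,T=1
[1] (1*2+1,6) = (3,6)
row: 13 vs 3

buggy=13 correct=3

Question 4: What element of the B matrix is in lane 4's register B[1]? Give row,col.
4: g=1,t=0
[1] (0*2+1,1) = (1,1)

1,1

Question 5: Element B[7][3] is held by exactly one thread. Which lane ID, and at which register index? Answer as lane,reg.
15,1

c=3⇒gr=3  r=7⇒th=3,odd=1
L=3*4+3=15  i=1=1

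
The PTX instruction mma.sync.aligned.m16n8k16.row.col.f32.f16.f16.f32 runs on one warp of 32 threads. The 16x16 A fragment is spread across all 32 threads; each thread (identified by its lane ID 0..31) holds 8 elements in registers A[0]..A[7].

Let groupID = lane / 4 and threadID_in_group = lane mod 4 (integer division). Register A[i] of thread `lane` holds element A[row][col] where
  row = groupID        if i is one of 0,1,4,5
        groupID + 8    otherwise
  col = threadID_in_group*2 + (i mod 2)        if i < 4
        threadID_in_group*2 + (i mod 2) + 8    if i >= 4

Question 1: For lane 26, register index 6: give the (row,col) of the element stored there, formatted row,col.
14,12

26: G=6,T=2
[6] (6+8,2*2+0+8) = (14,12)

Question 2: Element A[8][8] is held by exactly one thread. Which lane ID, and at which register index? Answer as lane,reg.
r=8→G=0,rhi=1  c=8→chi=1,T=0,p=0
L=0*4+0=0  i=1*4+1*2+0=6

0,6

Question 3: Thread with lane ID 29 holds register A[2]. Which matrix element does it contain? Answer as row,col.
lane 29: gid=7 (29/4), tid=1 (29%4)
i=2: r=7+8=15, c=1*2+0+0=2

15,2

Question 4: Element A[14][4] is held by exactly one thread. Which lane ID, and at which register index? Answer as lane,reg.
26,2

r:14=>grp=6,rB=1  c:4=>cB=0,tig=2,lo=0
L=6*4+2=26  i=0*4+1*2+0=2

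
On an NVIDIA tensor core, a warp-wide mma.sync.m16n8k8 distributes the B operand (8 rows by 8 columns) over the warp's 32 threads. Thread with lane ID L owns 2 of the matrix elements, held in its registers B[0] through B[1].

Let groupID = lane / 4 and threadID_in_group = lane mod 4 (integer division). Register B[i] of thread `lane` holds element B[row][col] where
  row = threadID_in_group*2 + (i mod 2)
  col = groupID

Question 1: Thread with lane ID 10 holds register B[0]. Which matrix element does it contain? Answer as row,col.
4,2

L=10->gid=10>>2=2, tid=10&3=2
[0]->row 2·2+0=4  col gid=2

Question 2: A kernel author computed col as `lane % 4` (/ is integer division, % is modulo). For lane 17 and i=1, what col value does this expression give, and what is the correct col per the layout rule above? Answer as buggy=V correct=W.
`lane % 4`[17,1]⇒1
L=17⇒gr=17>>2=4, th=17&3=1
[1]⇒row 1·2+1=3  col gr=4
col: 1 vs 4

buggy=1 correct=4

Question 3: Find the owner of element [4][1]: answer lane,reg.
6,0

c:1=>grp=1  r:4=>tig=2,lo=0
L=1*4+2=6  i=0=0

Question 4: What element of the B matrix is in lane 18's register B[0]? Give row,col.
4,4

lane 18: grp=4 (18/4), tig=2 (18%4)
i=0: r=2*2+0=4, c=grp=4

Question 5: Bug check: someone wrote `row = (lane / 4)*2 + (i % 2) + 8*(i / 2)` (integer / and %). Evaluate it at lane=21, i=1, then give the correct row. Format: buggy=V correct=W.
`(lane / 4)*2 + (i % 2) + 8*(i / 2)`[21,1]->11
L=21->g=21>>2=5, t=21&3=1
[1]->row 1·2+1=3  col g=5
row: 11 vs 3

buggy=11 correct=3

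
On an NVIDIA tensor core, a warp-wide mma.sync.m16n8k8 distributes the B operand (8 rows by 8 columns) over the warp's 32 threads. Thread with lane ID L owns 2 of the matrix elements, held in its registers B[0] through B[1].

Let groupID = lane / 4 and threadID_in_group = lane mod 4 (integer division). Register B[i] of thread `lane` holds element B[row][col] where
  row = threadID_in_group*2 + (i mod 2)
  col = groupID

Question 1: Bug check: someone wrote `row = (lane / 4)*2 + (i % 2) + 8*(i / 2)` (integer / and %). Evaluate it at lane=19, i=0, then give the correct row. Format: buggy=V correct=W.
buggy=8 correct=6

`(lane / 4)*2 + (i % 2) + 8*(i / 2)`[19,0]→8
19: G=4,T=3
[0] (3*2+0,4) = (6,4)
row: 8 vs 6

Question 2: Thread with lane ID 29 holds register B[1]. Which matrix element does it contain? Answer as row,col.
L=29->gid=29>>2=7, tid=29&3=1
[1]->row 1·2+1=3  col gid=7

3,7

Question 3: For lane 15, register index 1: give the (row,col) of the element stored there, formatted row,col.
7,3

lane 15=>15/4=3, 15 mod 4=3
i=1  r:2·3+1=>7  c:3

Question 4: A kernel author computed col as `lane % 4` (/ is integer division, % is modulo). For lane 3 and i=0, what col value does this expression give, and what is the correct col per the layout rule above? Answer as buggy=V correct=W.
`lane % 4`[3,0]⇒3
L=3⇒gr=3>>2=0, th=3&3=3
[0]⇒row 3·2+0=6  col gr=0
col: 3 vs 0

buggy=3 correct=0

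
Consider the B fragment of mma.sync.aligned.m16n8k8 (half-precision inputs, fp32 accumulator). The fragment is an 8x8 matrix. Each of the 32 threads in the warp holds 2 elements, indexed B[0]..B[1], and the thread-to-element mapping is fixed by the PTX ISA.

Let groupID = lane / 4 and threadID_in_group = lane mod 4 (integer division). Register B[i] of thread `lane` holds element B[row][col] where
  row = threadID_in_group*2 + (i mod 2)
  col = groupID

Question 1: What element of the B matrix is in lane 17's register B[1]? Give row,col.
3,4

L=17->g=17>>2=4, t=17&3=1
[1]->row 1·2+1=3  col g=4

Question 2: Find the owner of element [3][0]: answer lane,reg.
1,1

c: 0->gid=0  r: 3->tid=1,i&1=1
L=0*4+1=1  i=1=1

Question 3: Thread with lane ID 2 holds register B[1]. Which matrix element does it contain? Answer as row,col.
5,0

lane 2: G=0 (2/4), T=2 (2%4)
i=1: r=2*2+1=5, c=G=0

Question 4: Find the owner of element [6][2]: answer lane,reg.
11,0

c=2->g=2  r=6->t=3,b0=0
L=2*4+3=11  i=0=0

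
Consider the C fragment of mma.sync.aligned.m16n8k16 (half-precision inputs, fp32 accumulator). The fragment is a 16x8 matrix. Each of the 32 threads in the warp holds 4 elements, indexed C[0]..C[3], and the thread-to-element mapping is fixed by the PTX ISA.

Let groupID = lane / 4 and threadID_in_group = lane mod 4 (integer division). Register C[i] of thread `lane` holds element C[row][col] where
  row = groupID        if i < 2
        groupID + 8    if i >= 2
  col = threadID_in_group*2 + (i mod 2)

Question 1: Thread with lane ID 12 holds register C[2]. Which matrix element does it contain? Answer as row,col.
L=12⇒gr=12>>2=3, th=12&3=0
[2]⇒row 3+8=11  col 0·2+0=0

11,0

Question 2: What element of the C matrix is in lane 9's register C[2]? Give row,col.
9: grp=2,tig=1
[2] (2+8,1*2+0) = (10,2)

10,2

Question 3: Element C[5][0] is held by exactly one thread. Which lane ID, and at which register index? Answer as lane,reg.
r=5→G=5,rhi=0  c=0→T=0,p=0
L=5*4+0=20  i=0*2+0=0

20,0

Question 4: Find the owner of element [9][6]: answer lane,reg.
r=9->g=1,rb=1  c=6->t=3,b0=0
L=1*4+3=7  i=1*2+0=2

7,2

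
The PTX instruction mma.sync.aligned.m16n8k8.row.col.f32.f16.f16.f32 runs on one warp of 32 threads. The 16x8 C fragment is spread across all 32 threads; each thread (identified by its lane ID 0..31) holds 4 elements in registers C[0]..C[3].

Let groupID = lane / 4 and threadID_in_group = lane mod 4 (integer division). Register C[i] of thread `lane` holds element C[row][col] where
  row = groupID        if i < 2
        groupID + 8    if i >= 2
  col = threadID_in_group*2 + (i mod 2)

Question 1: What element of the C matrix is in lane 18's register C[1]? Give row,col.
4,5

18: g=4,t=2
[1] (4+0,2*2+1) = (4,5)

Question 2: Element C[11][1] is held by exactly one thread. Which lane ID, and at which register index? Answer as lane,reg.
12,3

r=11→G=3,rhi=1  c=1→T=0,p=1
L=3*4+0=12  i=1*2+1=3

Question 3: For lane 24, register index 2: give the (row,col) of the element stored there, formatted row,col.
14,0

L=24→G=24>>2=6, T=24&3=0
[2]→row 6+8=14  col 0·2+0=0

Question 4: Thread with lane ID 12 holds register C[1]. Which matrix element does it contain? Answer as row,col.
12: gr=3,th=0
[1] (3+0,0*2+1) = (3,1)

3,1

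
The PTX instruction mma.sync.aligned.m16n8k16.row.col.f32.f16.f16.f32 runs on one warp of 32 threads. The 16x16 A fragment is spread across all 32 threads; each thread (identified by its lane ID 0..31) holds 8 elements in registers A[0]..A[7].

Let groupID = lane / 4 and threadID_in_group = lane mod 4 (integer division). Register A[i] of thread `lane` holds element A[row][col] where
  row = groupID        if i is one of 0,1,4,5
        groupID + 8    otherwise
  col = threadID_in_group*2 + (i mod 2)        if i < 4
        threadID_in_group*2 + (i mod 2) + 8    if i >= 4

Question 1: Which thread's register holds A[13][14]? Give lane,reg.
r=13->g=5,rb=1  c=14->cb=1,t=3,b0=0
L=5*4+3=23  i=1*4+1*2+0=6

23,6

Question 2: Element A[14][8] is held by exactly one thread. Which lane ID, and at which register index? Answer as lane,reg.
r=14⇒gr=6,Rb=1  c=8⇒Cb=1,th=0,odd=0
L=6*4+0=24  i=1*4+1*2+0=6

24,6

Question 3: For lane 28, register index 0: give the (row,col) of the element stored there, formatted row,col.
28: g=7,t=0
[0] (7+0,0*2+0+0) = (7,0)

7,0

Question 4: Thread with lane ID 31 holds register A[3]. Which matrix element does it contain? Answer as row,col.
15,7

L=31→G=31>>2=7, T=31&3=3
[3]→row 7+8=15  col 3·2+1+0=7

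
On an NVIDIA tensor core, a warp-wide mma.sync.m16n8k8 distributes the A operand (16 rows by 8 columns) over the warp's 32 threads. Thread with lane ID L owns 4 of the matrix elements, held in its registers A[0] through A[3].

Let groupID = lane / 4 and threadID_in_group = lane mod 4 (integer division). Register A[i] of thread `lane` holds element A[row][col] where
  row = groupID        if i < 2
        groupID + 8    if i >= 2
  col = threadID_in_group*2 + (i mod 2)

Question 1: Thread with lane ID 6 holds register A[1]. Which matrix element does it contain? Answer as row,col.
L=6⇒gr=6>>2=1, th=6&3=2
[1]⇒row 1+0=1  col 2·2+1=5

1,5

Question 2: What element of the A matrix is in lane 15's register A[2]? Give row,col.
lane 15->15/4=3, 15 mod 4=3
i=2  r:3+8->11  c:2·3+0->6

11,6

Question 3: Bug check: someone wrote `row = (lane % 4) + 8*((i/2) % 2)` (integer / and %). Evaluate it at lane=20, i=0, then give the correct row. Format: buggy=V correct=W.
`(lane % 4) + 8*((i/2) % 2)`[20,0]→0
L=20→G=20>>2=5, T=20&3=0
[0]→row 5+0=5  col 0·2+0=0
row: 0 vs 5

buggy=0 correct=5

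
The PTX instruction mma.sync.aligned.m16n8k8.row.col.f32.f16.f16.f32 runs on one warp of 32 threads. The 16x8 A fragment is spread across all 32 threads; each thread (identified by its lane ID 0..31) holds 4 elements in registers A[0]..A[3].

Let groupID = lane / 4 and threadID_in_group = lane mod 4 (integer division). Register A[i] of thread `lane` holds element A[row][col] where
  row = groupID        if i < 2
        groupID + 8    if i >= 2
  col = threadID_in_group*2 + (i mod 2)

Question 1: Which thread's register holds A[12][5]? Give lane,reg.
r:12=>grp=4,rB=1  c:5=>tig=2,lo=1
L=4*4+2=18  i=1*2+1=3

18,3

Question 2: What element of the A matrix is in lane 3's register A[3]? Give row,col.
lane 3->3/4=0, 3 mod 4=3
i=3  r:0+8->8  c:2·3+1->7

8,7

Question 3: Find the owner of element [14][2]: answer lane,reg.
25,2

r: 14->gid=6,r8=1  c: 2->tid=1,i&1=0
L=6*4+1=25  i=1*2+0=2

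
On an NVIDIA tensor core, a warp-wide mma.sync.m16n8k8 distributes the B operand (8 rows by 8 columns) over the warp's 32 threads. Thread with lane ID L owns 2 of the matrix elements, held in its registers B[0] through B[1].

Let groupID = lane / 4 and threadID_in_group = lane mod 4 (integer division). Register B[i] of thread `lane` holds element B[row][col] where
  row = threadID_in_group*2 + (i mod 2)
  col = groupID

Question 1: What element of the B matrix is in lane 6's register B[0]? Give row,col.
lane 6: G=1 (6/4), T=2 (6%4)
i=0: r=2*2+0=4, c=G=1

4,1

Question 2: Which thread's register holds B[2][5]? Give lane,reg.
21,0

c=5⇒gr=5  r=2⇒th=1,odd=0
L=5*4+1=21  i=0=0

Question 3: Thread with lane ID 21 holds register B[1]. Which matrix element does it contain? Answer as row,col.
3,5

lane 21: gr=5 (21/4), th=1 (21%4)
i=1: r=1*2+1=3, c=gr=5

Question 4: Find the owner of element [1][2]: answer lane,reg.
c=2⇒gr=2  r=1⇒th=0,odd=1
L=2*4+0=8  i=1=1

8,1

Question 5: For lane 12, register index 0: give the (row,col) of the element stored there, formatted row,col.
0,3

L=12=>grp=12>>2=3, tig=12&3=0
[0]=>row 0·2+0=0  col grp=3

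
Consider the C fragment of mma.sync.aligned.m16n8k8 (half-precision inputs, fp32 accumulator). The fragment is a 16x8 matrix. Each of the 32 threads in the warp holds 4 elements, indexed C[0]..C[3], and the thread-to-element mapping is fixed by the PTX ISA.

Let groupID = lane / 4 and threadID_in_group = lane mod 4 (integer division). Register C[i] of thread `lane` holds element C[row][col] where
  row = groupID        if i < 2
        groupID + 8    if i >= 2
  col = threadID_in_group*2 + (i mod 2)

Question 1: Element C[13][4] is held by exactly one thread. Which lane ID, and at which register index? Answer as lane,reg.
22,2

r=13→G=5,rhi=1  c=4→T=2,p=0
L=5*4+2=22  i=1*2+0=2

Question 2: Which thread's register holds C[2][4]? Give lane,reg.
10,0

r=2→G=2,rhi=0  c=4→T=2,p=0
L=2*4+2=10  i=0*2+0=0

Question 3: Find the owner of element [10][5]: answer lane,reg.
r=10⇒gr=2,Rb=1  c=5⇒th=2,odd=1
L=2*4+2=10  i=1*2+1=3

10,3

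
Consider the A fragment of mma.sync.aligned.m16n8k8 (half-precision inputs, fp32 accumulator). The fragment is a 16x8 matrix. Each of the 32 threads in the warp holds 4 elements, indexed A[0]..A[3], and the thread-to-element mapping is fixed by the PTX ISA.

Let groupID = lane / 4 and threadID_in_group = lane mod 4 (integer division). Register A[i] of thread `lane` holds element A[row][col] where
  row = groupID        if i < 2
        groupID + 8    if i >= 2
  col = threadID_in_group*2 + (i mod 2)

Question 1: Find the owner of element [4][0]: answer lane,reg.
r:4=>grp=4,rB=0  c:0=>tig=0,lo=0
L=4*4+0=16  i=0*2+0=0

16,0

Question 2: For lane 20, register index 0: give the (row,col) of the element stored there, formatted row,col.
20: G=5,T=0
[0] (5+0,0*2+0) = (5,0)

5,0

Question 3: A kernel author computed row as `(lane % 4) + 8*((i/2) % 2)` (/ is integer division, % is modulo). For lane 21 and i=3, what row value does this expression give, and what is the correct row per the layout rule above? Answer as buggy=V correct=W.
buggy=9 correct=13

`(lane % 4) + 8*((i/2) % 2)`[21,3]=>9
L=21=>grp=21>>2=5, tig=21&3=1
[3]=>row 5+8=13  col 1·2+1=3
row: 9 vs 13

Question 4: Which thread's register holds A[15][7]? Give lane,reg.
r=15->g=7,rb=1  c=7->t=3,b0=1
L=7*4+3=31  i=1*2+1=3

31,3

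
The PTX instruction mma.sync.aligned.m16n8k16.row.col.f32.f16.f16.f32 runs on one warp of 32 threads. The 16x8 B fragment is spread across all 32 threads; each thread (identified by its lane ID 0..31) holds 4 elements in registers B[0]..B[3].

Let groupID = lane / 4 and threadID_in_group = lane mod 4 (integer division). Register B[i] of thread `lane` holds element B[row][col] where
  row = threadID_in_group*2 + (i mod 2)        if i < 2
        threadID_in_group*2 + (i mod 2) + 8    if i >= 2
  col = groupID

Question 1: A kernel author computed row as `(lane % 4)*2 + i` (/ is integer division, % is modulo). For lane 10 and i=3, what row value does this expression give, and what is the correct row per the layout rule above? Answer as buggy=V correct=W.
buggy=7 correct=13

`(lane % 4)*2 + i`[10,3]->7
10: gid=2,tid=2
[3] (2*2+1+8,2) = (13,2)
row: 7 vs 13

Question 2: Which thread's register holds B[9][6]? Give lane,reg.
c:6=>grp=6  r:9=>rB=1,tig=0,lo=1
L=6*4+0=24  i=1*2+1=3

24,3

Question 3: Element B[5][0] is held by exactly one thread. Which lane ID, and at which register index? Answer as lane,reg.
c=0⇒gr=0  r=5⇒Rb=0,th=2,odd=1
L=0*4+2=2  i=0*2+1=1

2,1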